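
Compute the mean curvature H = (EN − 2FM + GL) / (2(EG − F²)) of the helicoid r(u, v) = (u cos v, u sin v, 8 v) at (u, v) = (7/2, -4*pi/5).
H = 0

With E = 1, F = 0, G = u^2 + 64, L = 0, M = -8/sqrt(u^2 + 64), N = 0, assemble
  H = (EN − 2FM + GL) / (2(EG − F²)) = 0.
At (u, v) = (7/2, -4*pi/5): H = 0.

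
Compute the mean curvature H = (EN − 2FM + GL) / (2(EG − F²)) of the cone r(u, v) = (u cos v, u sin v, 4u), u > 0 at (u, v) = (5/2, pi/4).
H = 4*sqrt(17)/85

With E = 17, F = 0, G = u^2, L = 0, M = 0, N = 4*sqrt(17)*u^2/(17*Abs(u)), assemble
  H = (EN − 2FM + GL) / (2(EG − F²)) = 2*sqrt(17)/(17*Abs(u)).
At (u, v) = (5/2, pi/4): H = 4*sqrt(17)/85.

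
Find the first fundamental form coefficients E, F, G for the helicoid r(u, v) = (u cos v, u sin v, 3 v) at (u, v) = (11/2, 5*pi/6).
E = 1;  F = 0;  G = 157/4

Partials: r_u = (cos(v), sin(v), 0), r_v = (-u*sin(v), u*cos(v), 3). As functions of (u, v):
  E = r_u · r_u = 1,
  F = r_u · r_v = 0,
  G = r_v · r_v = u^2 + 9.
Evaluating at (u, v) = (11/2, 5*pi/6): E = 1, F = 0, G = 157/4.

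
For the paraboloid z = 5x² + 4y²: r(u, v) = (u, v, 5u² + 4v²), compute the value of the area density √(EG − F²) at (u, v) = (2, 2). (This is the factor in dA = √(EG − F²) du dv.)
√(EG − F²)|_{(2, 2)} = 3*sqrt(73)

E = 100*u^2 + 1, F = 80*u*v, G = 64*v^2 + 1, so EG − F² = 100*u^2 + 64*v^2 + 1. Taking the positive square root: √(EG − F²) = sqrt(100*u^2 + 64*v^2 + 1). At (u, v) = (2, 2): 3*sqrt(73).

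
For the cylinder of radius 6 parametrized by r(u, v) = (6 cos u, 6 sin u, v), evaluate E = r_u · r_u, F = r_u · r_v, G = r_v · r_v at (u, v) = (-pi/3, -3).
E = 36;  F = 0;  G = 1

Partials: r_u = (-6*sin(u), 6*cos(u), 0), r_v = (0, 0, 1). As functions of (u, v):
  E = r_u · r_u = 36,
  F = r_u · r_v = 0,
  G = r_v · r_v = 1.
Evaluating at (u, v) = (-pi/3, -3): E = 36, F = 0, G = 1.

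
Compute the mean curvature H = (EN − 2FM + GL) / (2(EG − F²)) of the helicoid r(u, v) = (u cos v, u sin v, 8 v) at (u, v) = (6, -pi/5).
H = 0

With E = 1, F = 0, G = u^2 + 64, L = 0, M = -8/sqrt(u^2 + 64), N = 0, assemble
  H = (EN − 2FM + GL) / (2(EG − F²)) = 0.
At (u, v) = (6, -pi/5): H = 0.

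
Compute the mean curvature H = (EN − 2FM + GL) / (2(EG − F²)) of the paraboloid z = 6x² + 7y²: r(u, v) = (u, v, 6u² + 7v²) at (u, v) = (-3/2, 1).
H = 3457*sqrt(521)/271441

With E = 144*u^2 + 1, F = 168*u*v, G = 196*v^2 + 1, L = 12/sqrt(144*u^2 + 196*v^2 + 1), M = 0, N = 14/sqrt(144*u^2 + 196*v^2 + 1), assemble
  H = (EN − 2FM + GL) / (2(EG − F²)) = (1008*u^2 + 1176*v^2 + 13)/(144*u^2 + 196*v^2 + 1)^(3/2).
At (u, v) = (-3/2, 1): H = 3457*sqrt(521)/271441.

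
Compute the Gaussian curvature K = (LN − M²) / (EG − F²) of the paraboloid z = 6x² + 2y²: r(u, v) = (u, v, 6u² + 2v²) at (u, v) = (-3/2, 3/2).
K = 48/130321

Coefficients of the first fundamental form: E = 144*u^2 + 1, F = 48*u*v, G = 16*v^2 + 1.
Coefficients of the second fundamental form: L = 12/sqrt(144*u^2 + 16*v^2 + 1), M = 0, N = 4/sqrt(144*u^2 + 16*v^2 + 1).
Assemble K = (LN − M²)/(EG − F²) = 48/(20736*u^4 + 4608*u^2*v^2 + 288*u^2 + 256*v^4 + 32*v^2 + 1). At (u, v) = (-3/2, 3/2): K = 48/130321.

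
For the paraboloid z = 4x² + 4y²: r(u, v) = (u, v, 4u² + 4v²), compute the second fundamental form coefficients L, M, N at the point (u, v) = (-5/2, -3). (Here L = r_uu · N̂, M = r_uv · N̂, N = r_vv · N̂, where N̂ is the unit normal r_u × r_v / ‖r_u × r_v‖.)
L = 8*sqrt(977)/977;  M = 0;  N = 8*sqrt(977)/977

Compute the unit normal N̂(u, v) = (-8*u/sqrt(64*u^2 + 64*v^2 + 1), -8*v/sqrt(64*u^2 + 64*v^2 + 1), 1/sqrt(64*u^2 + 64*v^2 + 1)), and the second partials r_uu, r_uv, r_vv. Take dot products:
  L(u, v) = r_uu · N̂ = 8/sqrt(64*u^2 + 64*v^2 + 1),
  M(u, v) = r_uv · N̂ = 0,
  N(u, v) = r_vv · N̂ = 8/sqrt(64*u^2 + 64*v^2 + 1).
Evaluating at (u, v) = (-5/2, -3):
  L = 8*sqrt(977)/977, M = 0, N = 8*sqrt(977)/977.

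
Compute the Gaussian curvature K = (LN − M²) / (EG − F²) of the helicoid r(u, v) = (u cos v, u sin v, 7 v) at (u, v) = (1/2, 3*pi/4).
K = -784/38809

Coefficients of the first fundamental form: E = 1, F = 0, G = u^2 + 49.
Coefficients of the second fundamental form: L = 0, M = -7/sqrt(u^2 + 49), N = 0.
Assemble K = (LN − M²)/(EG − F²) = -49/(u^2 + 49)^2. At (u, v) = (1/2, 3*pi/4): K = -784/38809.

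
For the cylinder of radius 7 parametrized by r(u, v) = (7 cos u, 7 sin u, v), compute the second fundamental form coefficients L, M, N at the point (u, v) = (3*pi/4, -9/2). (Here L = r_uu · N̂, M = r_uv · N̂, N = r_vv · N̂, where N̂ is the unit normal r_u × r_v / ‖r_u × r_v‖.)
L = -7;  M = 0;  N = 0

Compute the unit normal N̂(u, v) = (cos(u), sin(u), 0), and the second partials r_uu, r_uv, r_vv. Take dot products:
  L(u, v) = r_uu · N̂ = -7,
  M(u, v) = r_uv · N̂ = 0,
  N(u, v) = r_vv · N̂ = 0.
Evaluating at (u, v) = (3*pi/4, -9/2):
  L = -7, M = 0, N = 0.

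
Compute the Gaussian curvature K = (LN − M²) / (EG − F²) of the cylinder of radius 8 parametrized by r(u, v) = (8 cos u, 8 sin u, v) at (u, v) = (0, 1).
K = 0

Coefficients of the first fundamental form: E = 64, F = 0, G = 1.
Coefficients of the second fundamental form: L = -8, M = 0, N = 0.
Assemble K = (LN − M²)/(EG − F²) = 0. At (u, v) = (0, 1): K = 0.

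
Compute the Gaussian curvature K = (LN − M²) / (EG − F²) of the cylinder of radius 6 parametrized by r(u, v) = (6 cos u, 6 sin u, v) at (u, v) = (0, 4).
K = 0

Coefficients of the first fundamental form: E = 36, F = 0, G = 1.
Coefficients of the second fundamental form: L = -6, M = 0, N = 0.
Assemble K = (LN − M²)/(EG − F²) = 0. At (u, v) = (0, 4): K = 0.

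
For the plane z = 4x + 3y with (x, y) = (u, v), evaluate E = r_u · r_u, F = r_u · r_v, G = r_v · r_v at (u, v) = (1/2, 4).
E = 17;  F = 12;  G = 10

Partials: r_u = (1, 0, 4), r_v = (0, 1, 3). As functions of (u, v):
  E = r_u · r_u = 17,
  F = r_u · r_v = 12,
  G = r_v · r_v = 10.
Evaluating at (u, v) = (1/2, 4): E = 17, F = 12, G = 10.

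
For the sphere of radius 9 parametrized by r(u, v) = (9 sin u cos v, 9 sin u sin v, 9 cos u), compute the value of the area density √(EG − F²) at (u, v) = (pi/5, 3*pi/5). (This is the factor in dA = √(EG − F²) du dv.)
√(EG − F²)|_{(pi/5, 3*pi/5)} = 81*sqrt(10 - 2*sqrt(5))/4

E = 81, F = 0, G = 81*sin(u)^2, so EG − F² = 6561*sin(u)^2. Taking the positive square root: √(EG − F²) = 81*Abs(sin(u)). At (u, v) = (pi/5, 3*pi/5): 81*sqrt(10 - 2*sqrt(5))/4.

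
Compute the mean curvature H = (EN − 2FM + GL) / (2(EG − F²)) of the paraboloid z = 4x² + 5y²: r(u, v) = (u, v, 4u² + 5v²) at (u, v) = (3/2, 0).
H = 729*sqrt(145)/21025

With E = 64*u^2 + 1, F = 80*u*v, G = 100*v^2 + 1, L = 8/sqrt(64*u^2 + 100*v^2 + 1), M = 0, N = 10/sqrt(64*u^2 + 100*v^2 + 1), assemble
  H = (EN − 2FM + GL) / (2(EG − F²)) = (320*u^2 + 400*v^2 + 9)/(64*u^2 + 100*v^2 + 1)^(3/2).
At (u, v) = (3/2, 0): H = 729*sqrt(145)/21025.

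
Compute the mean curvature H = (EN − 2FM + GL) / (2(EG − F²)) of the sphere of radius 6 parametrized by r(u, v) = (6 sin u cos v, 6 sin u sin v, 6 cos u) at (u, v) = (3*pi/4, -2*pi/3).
H = -1/6

With E = 36, F = 0, G = 36*sin(u)^2, L = -6*sin(u)/Abs(sin(u)), M = 0, N = -6*sin(u)^3/Abs(sin(u)), assemble
  H = (EN − 2FM + GL) / (2(EG − F²)) = -sin(u)/(6*Abs(sin(u))).
At (u, v) = (3*pi/4, -2*pi/3): H = -1/6.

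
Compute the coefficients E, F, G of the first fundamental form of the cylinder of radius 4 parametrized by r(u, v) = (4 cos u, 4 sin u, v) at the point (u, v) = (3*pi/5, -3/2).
E = 16;  F = 0;  G = 1

Partials: r_u = (-4*sin(u), 4*cos(u), 0), r_v = (0, 0, 1). As functions of (u, v):
  E = r_u · r_u = 16,
  F = r_u · r_v = 0,
  G = r_v · r_v = 1.
Evaluating at (u, v) = (3*pi/5, -3/2): E = 16, F = 0, G = 1.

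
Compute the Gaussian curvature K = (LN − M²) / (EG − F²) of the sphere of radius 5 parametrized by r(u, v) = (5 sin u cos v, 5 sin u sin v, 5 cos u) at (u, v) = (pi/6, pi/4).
K = 1/25

Coefficients of the first fundamental form: E = 25, F = 0, G = 25*sin(u)^2.
Coefficients of the second fundamental form: L = -5*sin(u)/Abs(sin(u)), M = 0, N = -5*sin(u)^3/Abs(sin(u)).
Assemble K = (LN − M²)/(EG − F²) = 1/25. At (u, v) = (pi/6, pi/4): K = 1/25.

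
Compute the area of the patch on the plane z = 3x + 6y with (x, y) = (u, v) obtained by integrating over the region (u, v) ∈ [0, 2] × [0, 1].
Area = 2*sqrt(46)

Area = ∫∫ √(EG − F²) du dv with √(EG − F²) = sqrt(46). Integrating over [0, 2] × [0, 1] gives 2*sqrt(46).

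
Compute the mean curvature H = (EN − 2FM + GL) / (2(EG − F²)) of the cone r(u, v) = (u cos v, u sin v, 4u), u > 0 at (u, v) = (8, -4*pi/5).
H = sqrt(17)/68

With E = 17, F = 0, G = u^2, L = 0, M = 0, N = 4*sqrt(17)*u^2/(17*Abs(u)), assemble
  H = (EN − 2FM + GL) / (2(EG − F²)) = 2*sqrt(17)/(17*Abs(u)).
At (u, v) = (8, -4*pi/5): H = sqrt(17)/68.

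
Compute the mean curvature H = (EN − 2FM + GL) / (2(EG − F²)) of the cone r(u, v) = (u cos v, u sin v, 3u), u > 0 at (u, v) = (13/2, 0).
H = 3*sqrt(10)/130

With E = 10, F = 0, G = u^2, L = 0, M = 0, N = 3*sqrt(10)*u^2/(10*Abs(u)), assemble
  H = (EN − 2FM + GL) / (2(EG − F²)) = 3*sqrt(10)/(20*Abs(u)).
At (u, v) = (13/2, 0): H = 3*sqrt(10)/130.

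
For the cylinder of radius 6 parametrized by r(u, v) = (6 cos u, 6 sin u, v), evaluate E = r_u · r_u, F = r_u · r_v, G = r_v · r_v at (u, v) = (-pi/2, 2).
E = 36;  F = 0;  G = 1

Partials: r_u = (-6*sin(u), 6*cos(u), 0), r_v = (0, 0, 1). As functions of (u, v):
  E = r_u · r_u = 36,
  F = r_u · r_v = 0,
  G = r_v · r_v = 1.
Evaluating at (u, v) = (-pi/2, 2): E = 36, F = 0, G = 1.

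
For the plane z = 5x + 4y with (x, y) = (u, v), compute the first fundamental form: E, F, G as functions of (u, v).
E = 26;  F = 20;  G = 17

Compute partials: r_u = (1, 0, 5), r_v = (0, 1, 4). Then
  E = r_u · r_u = 26,
  F = r_u · r_v = 20,
  G = r_v · r_v = 17.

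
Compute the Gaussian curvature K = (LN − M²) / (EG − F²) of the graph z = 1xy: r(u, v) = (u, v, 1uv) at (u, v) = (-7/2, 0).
K = -16/2809

Coefficients of the first fundamental form: E = v^2 + 1, F = u*v, G = u^2 + 1.
Coefficients of the second fundamental form: L = 0, M = 1/sqrt(u^2 + v^2 + 1), N = 0.
Assemble K = (LN − M²)/(EG − F²) = 1/((u^2*v^2 - (u^2 + 1)*(v^2 + 1))*(u^2 + v^2 + 1)). At (u, v) = (-7/2, 0): K = -16/2809.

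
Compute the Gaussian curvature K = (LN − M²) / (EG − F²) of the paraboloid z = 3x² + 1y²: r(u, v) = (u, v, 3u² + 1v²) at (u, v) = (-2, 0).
K = 12/21025

Coefficients of the first fundamental form: E = 36*u^2 + 1, F = 12*u*v, G = 4*v^2 + 1.
Coefficients of the second fundamental form: L = 6/sqrt(36*u^2 + 4*v^2 + 1), M = 0, N = 2/sqrt(36*u^2 + 4*v^2 + 1).
Assemble K = (LN − M²)/(EG − F²) = 12/(1296*u^4 + 288*u^2*v^2 + 72*u^2 + 16*v^4 + 8*v^2 + 1). At (u, v) = (-2, 0): K = 12/21025.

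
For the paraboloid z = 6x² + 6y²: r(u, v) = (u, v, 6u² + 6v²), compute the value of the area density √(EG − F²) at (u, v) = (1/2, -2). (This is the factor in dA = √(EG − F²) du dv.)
√(EG − F²)|_{(1/2, -2)} = sqrt(613)

E = 144*u^2 + 1, F = 144*u*v, G = 144*v^2 + 1, so EG − F² = 144*u^2 + 144*v^2 + 1. Taking the positive square root: √(EG − F²) = sqrt(144*u^2 + 144*v^2 + 1). At (u, v) = (1/2, -2): sqrt(613).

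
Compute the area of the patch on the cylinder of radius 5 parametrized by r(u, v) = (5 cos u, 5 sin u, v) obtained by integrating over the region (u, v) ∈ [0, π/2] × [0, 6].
Area = 15*pi

Area = ∫∫ √(EG − F²) du dv with √(EG − F²) = 5. Integrating over [0, π/2] × [0, 6] gives 15*pi.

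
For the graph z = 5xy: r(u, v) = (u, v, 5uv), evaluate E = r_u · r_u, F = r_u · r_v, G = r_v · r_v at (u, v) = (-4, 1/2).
E = 29/4;  F = -50;  G = 401

Partials: r_u = (1, 0, 5*v), r_v = (0, 1, 5*u). As functions of (u, v):
  E = r_u · r_u = 25*v^2 + 1,
  F = r_u · r_v = 25*u*v,
  G = r_v · r_v = 25*u^2 + 1.
Evaluating at (u, v) = (-4, 1/2): E = 29/4, F = -50, G = 401.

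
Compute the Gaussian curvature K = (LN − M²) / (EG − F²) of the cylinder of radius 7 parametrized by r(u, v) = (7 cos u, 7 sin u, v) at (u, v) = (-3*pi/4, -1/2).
K = 0

Coefficients of the first fundamental form: E = 49, F = 0, G = 1.
Coefficients of the second fundamental form: L = -7, M = 0, N = 0.
Assemble K = (LN − M²)/(EG − F²) = 0. At (u, v) = (-3*pi/4, -1/2): K = 0.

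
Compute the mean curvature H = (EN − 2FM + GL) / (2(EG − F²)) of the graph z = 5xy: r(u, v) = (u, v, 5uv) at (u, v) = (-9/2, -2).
H = -9000*sqrt(2429)/5900041

With E = 25*v^2 + 1, F = 25*u*v, G = 25*u^2 + 1, L = 0, M = 5/sqrt(25*u^2 + 25*v^2 + 1), N = 0, assemble
  H = (EN − 2FM + GL) / (2(EG − F²)) = -125*u*v/(25*u^2 + 25*v^2 + 1)^(3/2).
At (u, v) = (-9/2, -2): H = -9000*sqrt(2429)/5900041.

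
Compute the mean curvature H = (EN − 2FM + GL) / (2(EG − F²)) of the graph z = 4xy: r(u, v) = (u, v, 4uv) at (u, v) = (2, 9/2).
H = -576*sqrt(389)/151321

With E = 16*v^2 + 1, F = 16*u*v, G = 16*u^2 + 1, L = 0, M = 4/sqrt(16*u^2 + 16*v^2 + 1), N = 0, assemble
  H = (EN − 2FM + GL) / (2(EG − F²)) = -64*u*v/(16*u^2 + 16*v^2 + 1)^(3/2).
At (u, v) = (2, 9/2): H = -576*sqrt(389)/151321.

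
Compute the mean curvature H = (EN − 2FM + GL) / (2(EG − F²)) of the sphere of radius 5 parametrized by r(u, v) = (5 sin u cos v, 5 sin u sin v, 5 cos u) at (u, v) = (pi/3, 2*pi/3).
H = -1/5

With E = 25, F = 0, G = 25*sin(u)^2, L = -5*sin(u)/Abs(sin(u)), M = 0, N = -5*sin(u)^3/Abs(sin(u)), assemble
  H = (EN − 2FM + GL) / (2(EG − F²)) = -sin(u)/(5*Abs(sin(u))).
At (u, v) = (pi/3, 2*pi/3): H = -1/5.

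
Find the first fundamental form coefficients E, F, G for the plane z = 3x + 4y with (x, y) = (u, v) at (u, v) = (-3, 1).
E = 10;  F = 12;  G = 17

Partials: r_u = (1, 0, 3), r_v = (0, 1, 4). As functions of (u, v):
  E = r_u · r_u = 10,
  F = r_u · r_v = 12,
  G = r_v · r_v = 17.
Evaluating at (u, v) = (-3, 1): E = 10, F = 12, G = 17.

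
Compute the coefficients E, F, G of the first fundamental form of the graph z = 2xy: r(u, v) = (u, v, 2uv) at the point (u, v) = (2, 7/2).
E = 50;  F = 28;  G = 17

Partials: r_u = (1, 0, 2*v), r_v = (0, 1, 2*u). As functions of (u, v):
  E = r_u · r_u = 4*v^2 + 1,
  F = r_u · r_v = 4*u*v,
  G = r_v · r_v = 4*u^2 + 1.
Evaluating at (u, v) = (2, 7/2): E = 50, F = 28, G = 17.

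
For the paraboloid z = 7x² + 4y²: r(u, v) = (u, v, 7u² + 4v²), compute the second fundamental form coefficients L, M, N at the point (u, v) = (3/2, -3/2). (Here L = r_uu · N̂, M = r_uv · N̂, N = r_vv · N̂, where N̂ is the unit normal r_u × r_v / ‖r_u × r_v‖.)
L = 7*sqrt(586)/293;  M = 0;  N = 4*sqrt(586)/293

Compute the unit normal N̂(u, v) = (-14*u/sqrt(196*u^2 + 64*v^2 + 1), -8*v/sqrt(196*u^2 + 64*v^2 + 1), 1/sqrt(196*u^2 + 64*v^2 + 1)), and the second partials r_uu, r_uv, r_vv. Take dot products:
  L(u, v) = r_uu · N̂ = 14/sqrt(196*u^2 + 64*v^2 + 1),
  M(u, v) = r_uv · N̂ = 0,
  N(u, v) = r_vv · N̂ = 8/sqrt(196*u^2 + 64*v^2 + 1).
Evaluating at (u, v) = (3/2, -3/2):
  L = 7*sqrt(586)/293, M = 0, N = 4*sqrt(586)/293.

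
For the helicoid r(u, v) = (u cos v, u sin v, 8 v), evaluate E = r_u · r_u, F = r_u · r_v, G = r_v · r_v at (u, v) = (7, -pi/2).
E = 1;  F = 0;  G = 113

Partials: r_u = (cos(v), sin(v), 0), r_v = (-u*sin(v), u*cos(v), 8). As functions of (u, v):
  E = r_u · r_u = 1,
  F = r_u · r_v = 0,
  G = r_v · r_v = u^2 + 64.
Evaluating at (u, v) = (7, -pi/2): E = 1, F = 0, G = 113.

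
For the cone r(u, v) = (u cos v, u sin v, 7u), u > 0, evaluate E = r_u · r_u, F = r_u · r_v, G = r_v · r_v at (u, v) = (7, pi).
E = 50;  F = 0;  G = 49

Partials: r_u = (cos(v), sin(v), 7), r_v = (-u*sin(v), u*cos(v), 0). As functions of (u, v):
  E = r_u · r_u = 50,
  F = r_u · r_v = 0,
  G = r_v · r_v = u^2.
Evaluating at (u, v) = (7, pi): E = 50, F = 0, G = 49.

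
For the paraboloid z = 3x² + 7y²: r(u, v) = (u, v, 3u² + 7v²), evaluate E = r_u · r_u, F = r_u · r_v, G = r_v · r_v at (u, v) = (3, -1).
E = 325;  F = -252;  G = 197

Partials: r_u = (1, 0, 6*u), r_v = (0, 1, 14*v). As functions of (u, v):
  E = r_u · r_u = 36*u^2 + 1,
  F = r_u · r_v = 84*u*v,
  G = r_v · r_v = 196*v^2 + 1.
Evaluating at (u, v) = (3, -1): E = 325, F = -252, G = 197.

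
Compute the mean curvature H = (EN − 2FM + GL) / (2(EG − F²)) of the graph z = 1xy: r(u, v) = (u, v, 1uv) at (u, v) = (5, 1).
H = -5*sqrt(3)/243

With E = v^2 + 1, F = u*v, G = u^2 + 1, L = 0, M = 1/sqrt(u^2 + v^2 + 1), N = 0, assemble
  H = (EN − 2FM + GL) / (2(EG − F²)) = -u*v/(u^2 + v^2 + 1)^(3/2).
At (u, v) = (5, 1): H = -5*sqrt(3)/243.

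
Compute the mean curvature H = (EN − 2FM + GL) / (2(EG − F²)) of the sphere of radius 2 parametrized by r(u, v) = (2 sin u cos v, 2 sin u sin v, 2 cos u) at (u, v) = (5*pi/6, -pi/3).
H = -1/2

With E = 4, F = 0, G = 4*sin(u)^2, L = -2*sin(u)/Abs(sin(u)), M = 0, N = -2*sin(u)^3/Abs(sin(u)), assemble
  H = (EN − 2FM + GL) / (2(EG − F²)) = -sin(u)/(2*Abs(sin(u))).
At (u, v) = (5*pi/6, -pi/3): H = -1/2.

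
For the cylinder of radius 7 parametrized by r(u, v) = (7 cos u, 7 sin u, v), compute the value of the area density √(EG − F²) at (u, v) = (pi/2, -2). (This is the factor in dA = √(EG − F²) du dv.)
√(EG − F²)|_{(pi/2, -2)} = 7

E = 49, F = 0, G = 1, so EG − F² = 49. Taking the positive square root: √(EG − F²) = 7. At (u, v) = (pi/2, -2): 7.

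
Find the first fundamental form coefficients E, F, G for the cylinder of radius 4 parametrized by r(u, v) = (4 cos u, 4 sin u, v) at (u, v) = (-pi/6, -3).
E = 16;  F = 0;  G = 1

Partials: r_u = (-4*sin(u), 4*cos(u), 0), r_v = (0, 0, 1). As functions of (u, v):
  E = r_u · r_u = 16,
  F = r_u · r_v = 0,
  G = r_v · r_v = 1.
Evaluating at (u, v) = (-pi/6, -3): E = 16, F = 0, G = 1.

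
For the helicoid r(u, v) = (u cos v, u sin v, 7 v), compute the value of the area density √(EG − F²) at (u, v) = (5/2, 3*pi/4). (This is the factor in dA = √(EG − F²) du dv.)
√(EG − F²)|_{(5/2, 3*pi/4)} = sqrt(221)/2

E = 1, F = 0, G = u^2 + 49, so EG − F² = u^2 + 49. Taking the positive square root: √(EG − F²) = sqrt(u^2 + 49). At (u, v) = (5/2, 3*pi/4): sqrt(221)/2.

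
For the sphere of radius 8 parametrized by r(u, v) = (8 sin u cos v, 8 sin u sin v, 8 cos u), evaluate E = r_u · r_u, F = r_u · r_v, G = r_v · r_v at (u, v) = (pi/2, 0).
E = 64;  F = 0;  G = 64

Partials: r_u = (8*cos(u)*cos(v), 8*sin(v)*cos(u), -8*sin(u)), r_v = (-8*sin(u)*sin(v), 8*sin(u)*cos(v), 0). As functions of (u, v):
  E = r_u · r_u = 64,
  F = r_u · r_v = 0,
  G = r_v · r_v = 64*sin(u)^2.
Evaluating at (u, v) = (pi/2, 0): E = 64, F = 0, G = 64.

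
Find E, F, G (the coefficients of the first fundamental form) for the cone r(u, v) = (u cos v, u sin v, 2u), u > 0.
E = 5;  F = 0;  G = u^2

Compute partials: r_u = (cos(v), sin(v), 2), r_v = (-u*sin(v), u*cos(v), 0). Then
  E = r_u · r_u = 5,
  F = r_u · r_v = 0,
  G = r_v · r_v = u^2.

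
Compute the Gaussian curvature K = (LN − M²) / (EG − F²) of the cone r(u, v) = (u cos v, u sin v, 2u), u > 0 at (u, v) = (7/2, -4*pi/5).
K = 0

Coefficients of the first fundamental form: E = 5, F = 0, G = u^2.
Coefficients of the second fundamental form: L = 0, M = 0, N = 2*sqrt(5)*u^2/(5*Abs(u)).
Assemble K = (LN − M²)/(EG − F²) = 0. At (u, v) = (7/2, -4*pi/5): K = 0.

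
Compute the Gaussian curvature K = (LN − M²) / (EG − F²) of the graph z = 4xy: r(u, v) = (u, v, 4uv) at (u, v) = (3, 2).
K = -16/43681

Coefficients of the first fundamental form: E = 16*v^2 + 1, F = 16*u*v, G = 16*u^2 + 1.
Coefficients of the second fundamental form: L = 0, M = 4/sqrt(16*u^2 + 16*v^2 + 1), N = 0.
Assemble K = (LN − M²)/(EG − F²) = -16/(256*u^4 + 512*u^2*v^2 + 32*u^2 + 256*v^4 + 32*v^2 + 1). At (u, v) = (3, 2): K = -16/43681.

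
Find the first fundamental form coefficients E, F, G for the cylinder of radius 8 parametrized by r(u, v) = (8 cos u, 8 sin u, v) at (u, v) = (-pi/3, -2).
E = 64;  F = 0;  G = 1

Partials: r_u = (-8*sin(u), 8*cos(u), 0), r_v = (0, 0, 1). As functions of (u, v):
  E = r_u · r_u = 64,
  F = r_u · r_v = 0,
  G = r_v · r_v = 1.
Evaluating at (u, v) = (-pi/3, -2): E = 64, F = 0, G = 1.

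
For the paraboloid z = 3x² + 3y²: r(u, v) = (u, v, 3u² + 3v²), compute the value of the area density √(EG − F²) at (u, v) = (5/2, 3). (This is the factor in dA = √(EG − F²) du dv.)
√(EG − F²)|_{(5/2, 3)} = 5*sqrt(22)

E = 36*u^2 + 1, F = 36*u*v, G = 36*v^2 + 1, so EG − F² = 36*u^2 + 36*v^2 + 1. Taking the positive square root: √(EG − F²) = sqrt(36*u^2 + 36*v^2 + 1). At (u, v) = (5/2, 3): 5*sqrt(22).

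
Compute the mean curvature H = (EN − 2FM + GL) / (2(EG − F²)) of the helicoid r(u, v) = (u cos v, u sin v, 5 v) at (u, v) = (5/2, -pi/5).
H = 0

With E = 1, F = 0, G = u^2 + 25, L = 0, M = -5/sqrt(u^2 + 25), N = 0, assemble
  H = (EN − 2FM + GL) / (2(EG − F²)) = 0.
At (u, v) = (5/2, -pi/5): H = 0.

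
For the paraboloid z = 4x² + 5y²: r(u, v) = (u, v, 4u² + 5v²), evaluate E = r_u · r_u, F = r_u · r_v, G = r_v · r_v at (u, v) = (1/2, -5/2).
E = 17;  F = -100;  G = 626

Partials: r_u = (1, 0, 8*u), r_v = (0, 1, 10*v). As functions of (u, v):
  E = r_u · r_u = 64*u^2 + 1,
  F = r_u · r_v = 80*u*v,
  G = r_v · r_v = 100*v^2 + 1.
Evaluating at (u, v) = (1/2, -5/2): E = 17, F = -100, G = 626.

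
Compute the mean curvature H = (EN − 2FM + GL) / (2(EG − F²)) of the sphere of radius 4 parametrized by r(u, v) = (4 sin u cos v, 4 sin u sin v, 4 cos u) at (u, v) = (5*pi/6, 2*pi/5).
H = -1/4

With E = 16, F = 0, G = 16*sin(u)^2, L = -4*sin(u)/Abs(sin(u)), M = 0, N = -4*sin(u)^3/Abs(sin(u)), assemble
  H = (EN − 2FM + GL) / (2(EG − F²)) = -sin(u)/(4*Abs(sin(u))).
At (u, v) = (5*pi/6, 2*pi/5): H = -1/4.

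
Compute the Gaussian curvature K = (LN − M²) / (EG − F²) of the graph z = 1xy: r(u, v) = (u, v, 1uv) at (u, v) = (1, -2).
K = -1/36

Coefficients of the first fundamental form: E = v^2 + 1, F = u*v, G = u^2 + 1.
Coefficients of the second fundamental form: L = 0, M = 1/sqrt(u^2 + v^2 + 1), N = 0.
Assemble K = (LN − M²)/(EG − F²) = 1/((u^2*v^2 - (u^2 + 1)*(v^2 + 1))*(u^2 + v^2 + 1)). At (u, v) = (1, -2): K = -1/36.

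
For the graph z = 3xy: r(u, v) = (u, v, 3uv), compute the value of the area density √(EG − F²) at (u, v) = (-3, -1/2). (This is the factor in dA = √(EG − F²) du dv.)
√(EG − F²)|_{(-3, -1/2)} = sqrt(337)/2

E = 9*v^2 + 1, F = 9*u*v, G = 9*u^2 + 1, so EG − F² = 9*u^2 + 9*v^2 + 1. Taking the positive square root: √(EG − F²) = sqrt(9*u^2 + 9*v^2 + 1). At (u, v) = (-3, -1/2): sqrt(337)/2.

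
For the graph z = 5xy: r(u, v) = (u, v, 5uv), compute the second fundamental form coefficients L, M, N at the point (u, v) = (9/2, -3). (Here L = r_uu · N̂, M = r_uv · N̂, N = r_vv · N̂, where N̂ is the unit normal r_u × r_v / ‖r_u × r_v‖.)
L = 0;  M = 10*sqrt(2929)/2929;  N = 0

Compute the unit normal N̂(u, v) = (-5*v/sqrt(25*u^2 + 25*v^2 + 1), -5*u/sqrt(25*u^2 + 25*v^2 + 1), 1/sqrt(25*u^2 + 25*v^2 + 1)), and the second partials r_uu, r_uv, r_vv. Take dot products:
  L(u, v) = r_uu · N̂ = 0,
  M(u, v) = r_uv · N̂ = 5/sqrt(25*u^2 + 25*v^2 + 1),
  N(u, v) = r_vv · N̂ = 0.
Evaluating at (u, v) = (9/2, -3):
  L = 0, M = 10*sqrt(2929)/2929, N = 0.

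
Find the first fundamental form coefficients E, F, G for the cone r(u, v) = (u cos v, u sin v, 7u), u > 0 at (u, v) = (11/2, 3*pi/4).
E = 50;  F = 0;  G = 121/4

Partials: r_u = (cos(v), sin(v), 7), r_v = (-u*sin(v), u*cos(v), 0). As functions of (u, v):
  E = r_u · r_u = 50,
  F = r_u · r_v = 0,
  G = r_v · r_v = u^2.
Evaluating at (u, v) = (11/2, 3*pi/4): E = 50, F = 0, G = 121/4.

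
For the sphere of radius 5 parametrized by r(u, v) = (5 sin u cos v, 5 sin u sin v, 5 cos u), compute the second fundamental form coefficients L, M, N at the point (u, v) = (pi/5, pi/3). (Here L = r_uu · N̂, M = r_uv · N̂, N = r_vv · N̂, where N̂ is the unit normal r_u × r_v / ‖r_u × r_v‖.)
L = -5;  M = 0;  N = -25/8 + 5*sqrt(5)/8

Compute the unit normal N̂(u, v) = (sin(u)^2*cos(v)/Abs(sin(u)), sin(u)^2*sin(v)/Abs(sin(u)), sin(2*u)/(2*Abs(sin(u)))), and the second partials r_uu, r_uv, r_vv. Take dot products:
  L(u, v) = r_uu · N̂ = -5*sin(u)/Abs(sin(u)),
  M(u, v) = r_uv · N̂ = 0,
  N(u, v) = r_vv · N̂ = -5*sin(u)^3/Abs(sin(u)).
Evaluating at (u, v) = (pi/5, pi/3):
  L = -5, M = 0, N = -25/8 + 5*sqrt(5)/8.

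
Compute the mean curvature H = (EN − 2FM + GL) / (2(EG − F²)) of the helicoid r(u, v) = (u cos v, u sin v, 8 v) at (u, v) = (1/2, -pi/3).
H = 0

With E = 1, F = 0, G = u^2 + 64, L = 0, M = -8/sqrt(u^2 + 64), N = 0, assemble
  H = (EN − 2FM + GL) / (2(EG − F²)) = 0.
At (u, v) = (1/2, -pi/3): H = 0.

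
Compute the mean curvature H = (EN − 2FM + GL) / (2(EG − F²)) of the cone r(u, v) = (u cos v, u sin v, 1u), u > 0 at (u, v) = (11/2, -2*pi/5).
H = sqrt(2)/22

With E = 2, F = 0, G = u^2, L = 0, M = 0, N = sqrt(2)*u^2/(2*Abs(u)), assemble
  H = (EN − 2FM + GL) / (2(EG − F²)) = sqrt(2)/(4*Abs(u)).
At (u, v) = (11/2, -2*pi/5): H = sqrt(2)/22.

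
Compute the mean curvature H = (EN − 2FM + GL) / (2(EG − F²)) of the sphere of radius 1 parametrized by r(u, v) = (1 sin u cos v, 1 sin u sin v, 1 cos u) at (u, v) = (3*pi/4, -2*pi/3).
H = -1

With E = 1, F = 0, G = sin(u)^2, L = -sin(u)/Abs(sin(u)), M = 0, N = -sin(u)^3/Abs(sin(u)), assemble
  H = (EN − 2FM + GL) / (2(EG − F²)) = -sin(u)/Abs(sin(u)).
At (u, v) = (3*pi/4, -2*pi/3): H = -1.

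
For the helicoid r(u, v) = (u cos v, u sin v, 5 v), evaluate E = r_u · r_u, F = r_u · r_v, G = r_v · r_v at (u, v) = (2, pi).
E = 1;  F = 0;  G = 29

Partials: r_u = (cos(v), sin(v), 0), r_v = (-u*sin(v), u*cos(v), 5). As functions of (u, v):
  E = r_u · r_u = 1,
  F = r_u · r_v = 0,
  G = r_v · r_v = u^2 + 25.
Evaluating at (u, v) = (2, pi): E = 1, F = 0, G = 29.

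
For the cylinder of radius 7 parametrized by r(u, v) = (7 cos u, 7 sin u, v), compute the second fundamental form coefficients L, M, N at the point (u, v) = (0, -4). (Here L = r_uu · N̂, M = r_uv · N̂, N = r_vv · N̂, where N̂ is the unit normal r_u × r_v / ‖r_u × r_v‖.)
L = -7;  M = 0;  N = 0

Compute the unit normal N̂(u, v) = (cos(u), sin(u), 0), and the second partials r_uu, r_uv, r_vv. Take dot products:
  L(u, v) = r_uu · N̂ = -7,
  M(u, v) = r_uv · N̂ = 0,
  N(u, v) = r_vv · N̂ = 0.
Evaluating at (u, v) = (0, -4):
  L = -7, M = 0, N = 0.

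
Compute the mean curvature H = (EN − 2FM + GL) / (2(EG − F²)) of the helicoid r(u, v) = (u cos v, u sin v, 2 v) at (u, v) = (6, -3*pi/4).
H = 0

With E = 1, F = 0, G = u^2 + 4, L = 0, M = -2/sqrt(u^2 + 4), N = 0, assemble
  H = (EN − 2FM + GL) / (2(EG − F²)) = 0.
At (u, v) = (6, -3*pi/4): H = 0.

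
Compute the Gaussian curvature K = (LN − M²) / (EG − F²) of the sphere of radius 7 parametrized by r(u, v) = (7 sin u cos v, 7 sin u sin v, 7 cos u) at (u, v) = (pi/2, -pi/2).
K = 1/49

Coefficients of the first fundamental form: E = 49, F = 0, G = 49*sin(u)^2.
Coefficients of the second fundamental form: L = -7*sin(u)/Abs(sin(u)), M = 0, N = -7*sin(u)^3/Abs(sin(u)).
Assemble K = (LN − M²)/(EG − F²) = 1/49. At (u, v) = (pi/2, -pi/2): K = 1/49.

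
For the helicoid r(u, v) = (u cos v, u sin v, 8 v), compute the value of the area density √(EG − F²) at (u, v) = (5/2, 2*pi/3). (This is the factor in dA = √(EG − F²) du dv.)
√(EG − F²)|_{(5/2, 2*pi/3)} = sqrt(281)/2

E = 1, F = 0, G = u^2 + 64, so EG − F² = u^2 + 64. Taking the positive square root: √(EG − F²) = sqrt(u^2 + 64). At (u, v) = (5/2, 2*pi/3): sqrt(281)/2.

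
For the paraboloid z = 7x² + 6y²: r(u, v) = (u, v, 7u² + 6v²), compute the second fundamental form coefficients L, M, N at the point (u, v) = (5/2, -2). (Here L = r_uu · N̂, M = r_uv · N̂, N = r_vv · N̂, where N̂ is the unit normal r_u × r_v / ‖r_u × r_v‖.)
L = 7*sqrt(1802)/901;  M = 0;  N = 6*sqrt(1802)/901

Compute the unit normal N̂(u, v) = (-14*u/sqrt(196*u^2 + 144*v^2 + 1), -12*v/sqrt(196*u^2 + 144*v^2 + 1), 1/sqrt(196*u^2 + 144*v^2 + 1)), and the second partials r_uu, r_uv, r_vv. Take dot products:
  L(u, v) = r_uu · N̂ = 14/sqrt(196*u^2 + 144*v^2 + 1),
  M(u, v) = r_uv · N̂ = 0,
  N(u, v) = r_vv · N̂ = 12/sqrt(196*u^2 + 144*v^2 + 1).
Evaluating at (u, v) = (5/2, -2):
  L = 7*sqrt(1802)/901, M = 0, N = 6*sqrt(1802)/901.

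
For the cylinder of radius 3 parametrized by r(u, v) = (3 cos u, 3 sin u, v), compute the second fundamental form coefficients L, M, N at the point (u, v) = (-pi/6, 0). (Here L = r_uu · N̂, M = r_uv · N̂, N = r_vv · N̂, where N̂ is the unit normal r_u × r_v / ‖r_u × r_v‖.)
L = -3;  M = 0;  N = 0

Compute the unit normal N̂(u, v) = (cos(u), sin(u), 0), and the second partials r_uu, r_uv, r_vv. Take dot products:
  L(u, v) = r_uu · N̂ = -3,
  M(u, v) = r_uv · N̂ = 0,
  N(u, v) = r_vv · N̂ = 0.
Evaluating at (u, v) = (-pi/6, 0):
  L = -3, M = 0, N = 0.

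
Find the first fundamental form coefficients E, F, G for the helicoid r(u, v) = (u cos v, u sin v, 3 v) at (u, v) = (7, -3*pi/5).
E = 1;  F = 0;  G = 58

Partials: r_u = (cos(v), sin(v), 0), r_v = (-u*sin(v), u*cos(v), 3). As functions of (u, v):
  E = r_u · r_u = 1,
  F = r_u · r_v = 0,
  G = r_v · r_v = u^2 + 9.
Evaluating at (u, v) = (7, -3*pi/5): E = 1, F = 0, G = 58.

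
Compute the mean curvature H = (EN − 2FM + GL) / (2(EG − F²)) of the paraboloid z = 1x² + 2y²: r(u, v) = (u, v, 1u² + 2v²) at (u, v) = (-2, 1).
H = 17*sqrt(33)/363

With E = 4*u^2 + 1, F = 8*u*v, G = 16*v^2 + 1, L = 2/sqrt(4*u^2 + 16*v^2 + 1), M = 0, N = 4/sqrt(4*u^2 + 16*v^2 + 1), assemble
  H = (EN − 2FM + GL) / (2(EG − F²)) = (8*u^2 + 16*v^2 + 3)/(4*u^2 + 16*v^2 + 1)^(3/2).
At (u, v) = (-2, 1): H = 17*sqrt(33)/363.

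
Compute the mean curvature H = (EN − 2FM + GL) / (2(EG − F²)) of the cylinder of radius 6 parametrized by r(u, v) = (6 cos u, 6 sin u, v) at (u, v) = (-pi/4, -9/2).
H = -1/12

With E = 36, F = 0, G = 1, L = -6, M = 0, N = 0, assemble
  H = (EN − 2FM + GL) / (2(EG − F²)) = -1/12.
At (u, v) = (-pi/4, -9/2): H = -1/12.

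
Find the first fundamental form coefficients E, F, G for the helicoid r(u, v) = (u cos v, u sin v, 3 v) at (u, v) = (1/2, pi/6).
E = 1;  F = 0;  G = 37/4

Partials: r_u = (cos(v), sin(v), 0), r_v = (-u*sin(v), u*cos(v), 3). As functions of (u, v):
  E = r_u · r_u = 1,
  F = r_u · r_v = 0,
  G = r_v · r_v = u^2 + 9.
Evaluating at (u, v) = (1/2, pi/6): E = 1, F = 0, G = 37/4.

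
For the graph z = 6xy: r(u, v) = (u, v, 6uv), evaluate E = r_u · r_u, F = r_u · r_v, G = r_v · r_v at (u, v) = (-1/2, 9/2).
E = 730;  F = -81;  G = 10

Partials: r_u = (1, 0, 6*v), r_v = (0, 1, 6*u). As functions of (u, v):
  E = r_u · r_u = 36*v^2 + 1,
  F = r_u · r_v = 36*u*v,
  G = r_v · r_v = 36*u^2 + 1.
Evaluating at (u, v) = (-1/2, 9/2): E = 730, F = -81, G = 10.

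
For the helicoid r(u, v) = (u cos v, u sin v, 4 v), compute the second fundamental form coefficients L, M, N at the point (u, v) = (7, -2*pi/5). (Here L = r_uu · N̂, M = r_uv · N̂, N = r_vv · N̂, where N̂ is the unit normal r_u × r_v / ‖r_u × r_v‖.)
L = 0;  M = -4*sqrt(65)/65;  N = 0

Compute the unit normal N̂(u, v) = (4*sin(v)/sqrt(u^2 + 16), -4*cos(v)/sqrt(u^2 + 16), u/sqrt(u^2 + 16)), and the second partials r_uu, r_uv, r_vv. Take dot products:
  L(u, v) = r_uu · N̂ = 0,
  M(u, v) = r_uv · N̂ = -4/sqrt(u^2 + 16),
  N(u, v) = r_vv · N̂ = 0.
Evaluating at (u, v) = (7, -2*pi/5):
  L = 0, M = -4*sqrt(65)/65, N = 0.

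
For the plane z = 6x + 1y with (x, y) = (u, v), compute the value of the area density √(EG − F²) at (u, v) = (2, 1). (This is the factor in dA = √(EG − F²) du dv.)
√(EG − F²)|_{(2, 1)} = sqrt(38)

E = 37, F = 6, G = 2, so EG − F² = 38. Taking the positive square root: √(EG − F²) = sqrt(38). At (u, v) = (2, 1): sqrt(38).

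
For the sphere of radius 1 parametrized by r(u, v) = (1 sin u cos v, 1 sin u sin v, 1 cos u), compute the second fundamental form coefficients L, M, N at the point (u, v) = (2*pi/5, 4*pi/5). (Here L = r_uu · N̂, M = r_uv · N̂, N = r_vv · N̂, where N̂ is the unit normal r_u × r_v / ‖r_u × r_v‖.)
L = -1;  M = 0;  N = -5/8 - sqrt(5)/8

Compute the unit normal N̂(u, v) = (sin(u)^2*cos(v)/Abs(sin(u)), sin(u)^2*sin(v)/Abs(sin(u)), sin(2*u)/(2*Abs(sin(u)))), and the second partials r_uu, r_uv, r_vv. Take dot products:
  L(u, v) = r_uu · N̂ = -sin(u)/Abs(sin(u)),
  M(u, v) = r_uv · N̂ = 0,
  N(u, v) = r_vv · N̂ = -sin(u)^3/Abs(sin(u)).
Evaluating at (u, v) = (2*pi/5, 4*pi/5):
  L = -1, M = 0, N = -5/8 - sqrt(5)/8.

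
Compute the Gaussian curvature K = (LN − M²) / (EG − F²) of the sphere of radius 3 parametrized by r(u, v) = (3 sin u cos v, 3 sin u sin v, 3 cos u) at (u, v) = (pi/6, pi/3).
K = 1/9

Coefficients of the first fundamental form: E = 9, F = 0, G = 9*sin(u)^2.
Coefficients of the second fundamental form: L = -3*sin(u)/Abs(sin(u)), M = 0, N = -3*sin(u)^3/Abs(sin(u)).
Assemble K = (LN − M²)/(EG − F²) = 1/9. At (u, v) = (pi/6, pi/3): K = 1/9.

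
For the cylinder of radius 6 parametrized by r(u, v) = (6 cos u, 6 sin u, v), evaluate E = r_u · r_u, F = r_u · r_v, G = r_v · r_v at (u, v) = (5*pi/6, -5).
E = 36;  F = 0;  G = 1

Partials: r_u = (-6*sin(u), 6*cos(u), 0), r_v = (0, 0, 1). As functions of (u, v):
  E = r_u · r_u = 36,
  F = r_u · r_v = 0,
  G = r_v · r_v = 1.
Evaluating at (u, v) = (5*pi/6, -5): E = 36, F = 0, G = 1.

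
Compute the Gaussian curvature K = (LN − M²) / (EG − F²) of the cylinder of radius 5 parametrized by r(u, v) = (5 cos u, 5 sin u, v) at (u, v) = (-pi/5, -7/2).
K = 0

Coefficients of the first fundamental form: E = 25, F = 0, G = 1.
Coefficients of the second fundamental form: L = -5, M = 0, N = 0.
Assemble K = (LN − M²)/(EG − F²) = 0. At (u, v) = (-pi/5, -7/2): K = 0.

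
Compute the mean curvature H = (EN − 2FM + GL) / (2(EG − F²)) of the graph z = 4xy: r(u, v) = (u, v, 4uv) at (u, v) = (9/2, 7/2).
H = -1008*sqrt(521)/271441

With E = 16*v^2 + 1, F = 16*u*v, G = 16*u^2 + 1, L = 0, M = 4/sqrt(16*u^2 + 16*v^2 + 1), N = 0, assemble
  H = (EN − 2FM + GL) / (2(EG − F²)) = -64*u*v/(16*u^2 + 16*v^2 + 1)^(3/2).
At (u, v) = (9/2, 7/2): H = -1008*sqrt(521)/271441.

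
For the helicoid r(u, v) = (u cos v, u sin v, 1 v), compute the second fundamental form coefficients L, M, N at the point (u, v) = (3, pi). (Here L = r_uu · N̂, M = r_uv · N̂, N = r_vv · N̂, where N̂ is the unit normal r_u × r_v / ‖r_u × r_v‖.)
L = 0;  M = -sqrt(10)/10;  N = 0

Compute the unit normal N̂(u, v) = (sin(v)/sqrt(u^2 + 1), -cos(v)/sqrt(u^2 + 1), u/sqrt(u^2 + 1)), and the second partials r_uu, r_uv, r_vv. Take dot products:
  L(u, v) = r_uu · N̂ = 0,
  M(u, v) = r_uv · N̂ = -1/sqrt(u^2 + 1),
  N(u, v) = r_vv · N̂ = 0.
Evaluating at (u, v) = (3, pi):
  L = 0, M = -sqrt(10)/10, N = 0.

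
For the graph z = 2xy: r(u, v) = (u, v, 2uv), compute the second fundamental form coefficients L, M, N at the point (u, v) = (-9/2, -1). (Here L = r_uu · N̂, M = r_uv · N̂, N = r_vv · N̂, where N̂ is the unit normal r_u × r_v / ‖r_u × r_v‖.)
L = 0;  M = sqrt(86)/43;  N = 0

Compute the unit normal N̂(u, v) = (-2*v/sqrt(4*u^2 + 4*v^2 + 1), -2*u/sqrt(4*u^2 + 4*v^2 + 1), 1/sqrt(4*u^2 + 4*v^2 + 1)), and the second partials r_uu, r_uv, r_vv. Take dot products:
  L(u, v) = r_uu · N̂ = 0,
  M(u, v) = r_uv · N̂ = 2/sqrt(4*u^2 + 4*v^2 + 1),
  N(u, v) = r_vv · N̂ = 0.
Evaluating at (u, v) = (-9/2, -1):
  L = 0, M = sqrt(86)/43, N = 0.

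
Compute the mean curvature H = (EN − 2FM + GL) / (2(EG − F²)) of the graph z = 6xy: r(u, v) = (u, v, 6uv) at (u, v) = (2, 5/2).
H = -54*sqrt(370)/6845

With E = 36*v^2 + 1, F = 36*u*v, G = 36*u^2 + 1, L = 0, M = 6/sqrt(36*u^2 + 36*v^2 + 1), N = 0, assemble
  H = (EN − 2FM + GL) / (2(EG − F²)) = -216*u*v/(36*u^2 + 36*v^2 + 1)^(3/2).
At (u, v) = (2, 5/2): H = -54*sqrt(370)/6845.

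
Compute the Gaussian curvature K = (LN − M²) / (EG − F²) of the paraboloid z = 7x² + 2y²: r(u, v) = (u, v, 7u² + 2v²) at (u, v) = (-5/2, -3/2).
K = 14/398161

Coefficients of the first fundamental form: E = 196*u^2 + 1, F = 56*u*v, G = 16*v^2 + 1.
Coefficients of the second fundamental form: L = 14/sqrt(196*u^2 + 16*v^2 + 1), M = 0, N = 4/sqrt(196*u^2 + 16*v^2 + 1).
Assemble K = (LN − M²)/(EG − F²) = 56/(38416*u^4 + 6272*u^2*v^2 + 392*u^2 + 256*v^4 + 32*v^2 + 1). At (u, v) = (-5/2, -3/2): K = 14/398161.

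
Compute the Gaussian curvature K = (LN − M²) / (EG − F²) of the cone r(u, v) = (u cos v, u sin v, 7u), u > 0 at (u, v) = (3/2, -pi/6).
K = 0

Coefficients of the first fundamental form: E = 50, F = 0, G = u^2.
Coefficients of the second fundamental form: L = 0, M = 0, N = 7*sqrt(2)*u^2/(10*Abs(u)).
Assemble K = (LN − M²)/(EG − F²) = 0. At (u, v) = (3/2, -pi/6): K = 0.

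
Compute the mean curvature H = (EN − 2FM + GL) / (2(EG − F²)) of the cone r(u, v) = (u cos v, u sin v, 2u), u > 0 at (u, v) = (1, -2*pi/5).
H = sqrt(5)/5

With E = 5, F = 0, G = u^2, L = 0, M = 0, N = 2*sqrt(5)*u^2/(5*Abs(u)), assemble
  H = (EN − 2FM + GL) / (2(EG − F²)) = sqrt(5)/(5*Abs(u)).
At (u, v) = (1, -2*pi/5): H = sqrt(5)/5.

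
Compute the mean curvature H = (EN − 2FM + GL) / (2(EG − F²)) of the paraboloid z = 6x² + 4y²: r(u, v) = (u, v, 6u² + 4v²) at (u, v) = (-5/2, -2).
H = 5146*sqrt(1157)/1338649

With E = 144*u^2 + 1, F = 96*u*v, G = 64*v^2 + 1, L = 12/sqrt(144*u^2 + 64*v^2 + 1), M = 0, N = 8/sqrt(144*u^2 + 64*v^2 + 1), assemble
  H = (EN − 2FM + GL) / (2(EG − F²)) = 2*(288*u^2 + 192*v^2 + 5)/(144*u^2 + 64*v^2 + 1)^(3/2).
At (u, v) = (-5/2, -2): H = 5146*sqrt(1157)/1338649.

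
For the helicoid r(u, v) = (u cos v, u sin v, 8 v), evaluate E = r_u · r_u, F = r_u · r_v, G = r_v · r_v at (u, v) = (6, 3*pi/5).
E = 1;  F = 0;  G = 100

Partials: r_u = (cos(v), sin(v), 0), r_v = (-u*sin(v), u*cos(v), 8). As functions of (u, v):
  E = r_u · r_u = 1,
  F = r_u · r_v = 0,
  G = r_v · r_v = u^2 + 64.
Evaluating at (u, v) = (6, 3*pi/5): E = 1, F = 0, G = 100.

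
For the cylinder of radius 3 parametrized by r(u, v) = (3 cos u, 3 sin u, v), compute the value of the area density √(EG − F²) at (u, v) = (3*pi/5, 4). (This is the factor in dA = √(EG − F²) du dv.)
√(EG − F²)|_{(3*pi/5, 4)} = 3

E = 9, F = 0, G = 1, so EG − F² = 9. Taking the positive square root: √(EG − F²) = 3. At (u, v) = (3*pi/5, 4): 3.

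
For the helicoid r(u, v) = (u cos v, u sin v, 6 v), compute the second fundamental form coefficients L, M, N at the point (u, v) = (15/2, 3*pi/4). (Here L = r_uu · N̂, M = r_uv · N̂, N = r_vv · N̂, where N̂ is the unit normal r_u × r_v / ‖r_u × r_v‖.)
L = 0;  M = -4*sqrt(41)/41;  N = 0

Compute the unit normal N̂(u, v) = (6*sin(v)/sqrt(u^2 + 36), -6*cos(v)/sqrt(u^2 + 36), u/sqrt(u^2 + 36)), and the second partials r_uu, r_uv, r_vv. Take dot products:
  L(u, v) = r_uu · N̂ = 0,
  M(u, v) = r_uv · N̂ = -6/sqrt(u^2 + 36),
  N(u, v) = r_vv · N̂ = 0.
Evaluating at (u, v) = (15/2, 3*pi/4):
  L = 0, M = -4*sqrt(41)/41, N = 0.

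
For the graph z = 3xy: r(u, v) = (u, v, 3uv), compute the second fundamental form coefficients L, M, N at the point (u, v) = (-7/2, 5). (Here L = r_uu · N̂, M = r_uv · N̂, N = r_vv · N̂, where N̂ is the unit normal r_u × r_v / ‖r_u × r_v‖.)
L = 0;  M = 6*sqrt(1345)/1345;  N = 0

Compute the unit normal N̂(u, v) = (-3*v/sqrt(9*u^2 + 9*v^2 + 1), -3*u/sqrt(9*u^2 + 9*v^2 + 1), 1/sqrt(9*u^2 + 9*v^2 + 1)), and the second partials r_uu, r_uv, r_vv. Take dot products:
  L(u, v) = r_uu · N̂ = 0,
  M(u, v) = r_uv · N̂ = 3/sqrt(9*u^2 + 9*v^2 + 1),
  N(u, v) = r_vv · N̂ = 0.
Evaluating at (u, v) = (-7/2, 5):
  L = 0, M = 6*sqrt(1345)/1345, N = 0.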